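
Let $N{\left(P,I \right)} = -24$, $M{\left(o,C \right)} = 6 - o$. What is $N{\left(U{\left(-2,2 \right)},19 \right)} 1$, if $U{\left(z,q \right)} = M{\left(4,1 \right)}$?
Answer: $-24$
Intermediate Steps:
$U{\left(z,q \right)} = 2$ ($U{\left(z,q \right)} = 6 - 4 = 2$)
$N{\left(U{\left(-2,2 \right)},19 \right)} 1 = \left(-24\right) 1 = -24$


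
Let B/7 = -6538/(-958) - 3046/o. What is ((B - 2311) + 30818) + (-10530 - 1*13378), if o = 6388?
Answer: 7104111357/1529926 ≈ 4643.4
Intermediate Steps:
B = 67981683/1529926 (B = 7*(-6538/(-958) - 3046/6388) = 7*(-6538*(-1/958) - 3046*1/6388) = 7*(3269/479 - 1523/3194) = 7*(9711669/1529926) = 67981683/1529926 ≈ 44.435)
((B - 2311) + 30818) + (-10530 - 1*13378) = ((67981683/1529926 - 2311) + 30818) + (-10530 - 1*13378) = (-3467677303/1529926 + 30818) + (-10530 - 13378) = 43681582165/1529926 - 23908 = 7104111357/1529926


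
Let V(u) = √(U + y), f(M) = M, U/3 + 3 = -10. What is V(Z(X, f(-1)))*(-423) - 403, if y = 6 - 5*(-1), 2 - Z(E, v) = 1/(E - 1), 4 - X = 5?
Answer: -403 - 846*I*√7 ≈ -403.0 - 2238.3*I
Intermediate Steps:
X = -1 (X = 4 - 1*5 = 4 - 5 = -1)
U = -39 (U = -9 + 3*(-10) = -9 - 30 = -39)
Z(E, v) = 2 - 1/(-1 + E) (Z(E, v) = 2 - 1/(E - 1) = 2 - 1/(-1 + E))
y = 11 (y = 6 + 5 = 11)
V(u) = 2*I*√7 (V(u) = √(-39 + 11) = √(-28) = 2*I*√7)
V(Z(X, f(-1)))*(-423) - 403 = (2*I*√7)*(-423) - 403 = -846*I*√7 - 403 = -403 - 846*I*√7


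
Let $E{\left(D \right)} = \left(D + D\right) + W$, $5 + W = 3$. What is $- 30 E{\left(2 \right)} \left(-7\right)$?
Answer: $420$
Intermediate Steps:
$W = -2$ ($W = -5 + 3 = -2$)
$E{\left(D \right)} = -2 + 2 D$ ($E{\left(D \right)} = \left(D + D\right) - 2 = 2 D - 2 = -2 + 2 D$)
$- 30 E{\left(2 \right)} \left(-7\right) = - 30 \left(-2 + 2 \cdot 2\right) \left(-7\right) = - 30 \left(-2 + 4\right) \left(-7\right) = \left(-30\right) 2 \left(-7\right) = \left(-60\right) \left(-7\right) = 420$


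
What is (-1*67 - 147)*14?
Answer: -2996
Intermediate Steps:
(-1*67 - 147)*14 = (-67 - 147)*14 = -214*14 = -2996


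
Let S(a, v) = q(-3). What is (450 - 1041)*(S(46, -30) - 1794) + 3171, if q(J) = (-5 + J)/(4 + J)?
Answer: 1068153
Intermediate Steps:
q(J) = (-5 + J)/(4 + J)
S(a, v) = -8 (S(a, v) = (-5 - 3)/(4 - 3) = -8/1 = 1*(-8) = -8)
(450 - 1041)*(S(46, -30) - 1794) + 3171 = (450 - 1041)*(-8 - 1794) + 3171 = -591*(-1802) + 3171 = 1064982 + 3171 = 1068153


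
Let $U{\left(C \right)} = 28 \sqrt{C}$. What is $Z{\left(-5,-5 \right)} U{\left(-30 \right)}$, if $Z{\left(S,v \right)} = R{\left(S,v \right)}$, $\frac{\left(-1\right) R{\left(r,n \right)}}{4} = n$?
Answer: $560 i \sqrt{30} \approx 3067.2 i$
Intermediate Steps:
$R{\left(r,n \right)} = - 4 n$
$Z{\left(S,v \right)} = - 4 v$
$Z{\left(-5,-5 \right)} U{\left(-30 \right)} = \left(-4\right) \left(-5\right) 28 \sqrt{-30} = 20 \cdot 28 i \sqrt{30} = 560 i \sqrt{30}$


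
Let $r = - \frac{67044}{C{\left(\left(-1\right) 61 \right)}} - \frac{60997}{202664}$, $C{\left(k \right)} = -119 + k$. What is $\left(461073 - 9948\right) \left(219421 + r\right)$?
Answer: $\frac{20094985141587975}{202664} \approx 9.9154 \cdot 10^{10}$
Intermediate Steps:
$r = \frac{1131368813}{3039960}$ ($r = - \frac{67044}{-119 - 61} - \frac{60997}{202664} = - \frac{67044}{-180} - \frac{60997}{202664} = \left(-67044\right) \left(- \frac{1}{180}\right) - \frac{60997}{202664} = \frac{5587}{15} - \frac{60997}{202664} = \frac{1131368813}{3039960} \approx 372.17$)
$\left(461073 - 9948\right) \left(219421 + r\right) = \left(461073 - 9948\right) \left(219421 + \frac{1131368813}{3039960}\right) = 451125 \cdot \frac{668162431973}{3039960} = \frac{20094985141587975}{202664}$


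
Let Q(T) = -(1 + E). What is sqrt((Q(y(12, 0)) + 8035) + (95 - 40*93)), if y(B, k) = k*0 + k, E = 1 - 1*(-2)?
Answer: sqrt(4406) ≈ 66.378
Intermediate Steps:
E = 3 (E = 1 + 2 = 3)
y(B, k) = k (y(B, k) = 0 + k = k)
Q(T) = -4 (Q(T) = -(1 + 3) = -1*4 = -4)
sqrt((Q(y(12, 0)) + 8035) + (95 - 40*93)) = sqrt((-4 + 8035) + (95 - 40*93)) = sqrt(8031 + (95 - 3720)) = sqrt(8031 - 3625) = sqrt(4406)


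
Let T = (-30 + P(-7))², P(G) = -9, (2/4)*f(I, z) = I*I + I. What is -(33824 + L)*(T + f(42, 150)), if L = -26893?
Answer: -35576823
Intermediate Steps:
f(I, z) = 2*I + 2*I² (f(I, z) = 2*(I*I + I) = 2*(I² + I) = 2*(I + I²) = 2*I + 2*I²)
T = 1521 (T = (-30 - 9)² = (-39)² = 1521)
-(33824 + L)*(T + f(42, 150)) = -(33824 - 26893)*(1521 + 2*42*(1 + 42)) = -6931*(1521 + 2*42*43) = -6931*(1521 + 3612) = -6931*5133 = -1*35576823 = -35576823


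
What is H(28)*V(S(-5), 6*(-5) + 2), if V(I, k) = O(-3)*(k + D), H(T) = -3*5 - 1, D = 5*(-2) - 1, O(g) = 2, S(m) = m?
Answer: 1248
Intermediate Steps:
D = -11 (D = -10 - 1 = -11)
H(T) = -16 (H(T) = -15 - 1 = -16)
V(I, k) = -22 + 2*k (V(I, k) = 2*(k - 11) = 2*(-11 + k) = -22 + 2*k)
H(28)*V(S(-5), 6*(-5) + 2) = -16*(-22 + 2*(6*(-5) + 2)) = -16*(-22 + 2*(-30 + 2)) = -16*(-22 + 2*(-28)) = -16*(-22 - 56) = -16*(-78) = 1248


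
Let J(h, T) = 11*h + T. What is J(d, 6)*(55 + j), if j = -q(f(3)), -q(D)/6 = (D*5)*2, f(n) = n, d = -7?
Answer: -16685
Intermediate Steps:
J(h, T) = T + 11*h
q(D) = -60*D (q(D) = -6*D*5*2 = -6*5*D*2 = -60*D)
j = 180 (j = -(-60)*3 = -1*(-180) = 180)
J(d, 6)*(55 + j) = (6 + 11*(-7))*(55 + 180) = (6 - 77)*235 = -71*235 = -16685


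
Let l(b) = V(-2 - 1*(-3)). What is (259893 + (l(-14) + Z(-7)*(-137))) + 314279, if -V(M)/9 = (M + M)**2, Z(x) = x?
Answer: 575095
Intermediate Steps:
V(M) = -36*M**2 (V(M) = -9*(M + M)**2 = -9*4*M**2 = -36*M**2)
l(b) = -36 (l(b) = -36*(-2 - 1*(-3))**2 = -36*(-2 + 3)**2 = -36*1**2 = -36*1 = -36)
(259893 + (l(-14) + Z(-7)*(-137))) + 314279 = (259893 + (-36 - 7*(-137))) + 314279 = (259893 + (-36 + 959)) + 314279 = (259893 + 923) + 314279 = 260816 + 314279 = 575095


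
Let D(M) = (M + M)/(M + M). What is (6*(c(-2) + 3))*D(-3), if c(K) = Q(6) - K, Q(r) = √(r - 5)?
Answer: 36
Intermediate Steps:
Q(r) = √(-5 + r)
c(K) = 1 - K (c(K) = √(-5 + 6) - K = √1 - K = 1 - K)
D(M) = 1 (D(M) = (2*M)/((2*M)) = (2*M)*(1/(2*M)) = 1)
(6*(c(-2) + 3))*D(-3) = (6*((1 - 1*(-2)) + 3))*1 = (6*((1 + 2) + 3))*1 = (6*(3 + 3))*1 = (6*6)*1 = 36*1 = 36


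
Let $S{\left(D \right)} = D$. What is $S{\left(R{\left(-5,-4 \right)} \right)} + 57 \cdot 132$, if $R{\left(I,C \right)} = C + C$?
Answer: $7516$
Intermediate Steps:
$R{\left(I,C \right)} = 2 C$
$S{\left(R{\left(-5,-4 \right)} \right)} + 57 \cdot 132 = 2 \left(-4\right) + 57 \cdot 132 = -8 + 7524 = 7516$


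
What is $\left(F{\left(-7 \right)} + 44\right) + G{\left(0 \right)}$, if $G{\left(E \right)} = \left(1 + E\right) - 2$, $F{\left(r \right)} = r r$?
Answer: $92$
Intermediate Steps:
$F{\left(r \right)} = r^{2}$
$G{\left(E \right)} = -1 + E$
$\left(F{\left(-7 \right)} + 44\right) + G{\left(0 \right)} = \left(\left(-7\right)^{2} + 44\right) + \left(-1 + 0\right) = \left(49 + 44\right) - 1 = 93 - 1 = 92$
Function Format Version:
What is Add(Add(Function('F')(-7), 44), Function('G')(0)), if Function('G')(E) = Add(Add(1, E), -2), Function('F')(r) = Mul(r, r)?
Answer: 92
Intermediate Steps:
Function('F')(r) = Pow(r, 2)
Function('G')(E) = Add(-1, E)
Add(Add(Function('F')(-7), 44), Function('G')(0)) = Add(Add(Pow(-7, 2), 44), Add(-1, 0)) = Add(Add(49, 44), -1) = Add(93, -1) = 92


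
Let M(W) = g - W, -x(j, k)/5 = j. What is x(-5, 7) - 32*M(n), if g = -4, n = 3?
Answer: 249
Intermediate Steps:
x(j, k) = -5*j
M(W) = -4 - W
x(-5, 7) - 32*M(n) = -5*(-5) - 32*(-4 - 1*3) = 25 - 32*(-4 - 3) = 25 - 32*(-7) = 25 + 224 = 249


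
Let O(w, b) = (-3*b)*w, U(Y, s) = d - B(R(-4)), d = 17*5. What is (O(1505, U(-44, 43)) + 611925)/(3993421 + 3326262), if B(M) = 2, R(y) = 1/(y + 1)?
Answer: 3540/109249 ≈ 0.032403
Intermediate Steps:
R(y) = 1/(1 + y)
d = 85
U(Y, s) = 83 (U(Y, s) = 85 - 1*2 = 85 - 2 = 83)
O(w, b) = -3*b*w
(O(1505, U(-44, 43)) + 611925)/(3993421 + 3326262) = (-3*83*1505 + 611925)/(3993421 + 3326262) = (-374745 + 611925)/7319683 = 237180*(1/7319683) = 3540/109249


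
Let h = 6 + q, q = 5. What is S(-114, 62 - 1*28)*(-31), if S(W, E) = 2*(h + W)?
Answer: 6386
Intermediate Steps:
h = 11 (h = 6 + 5 = 11)
S(W, E) = 22 + 2*W (S(W, E) = 2*(11 + W) = 22 + 2*W)
S(-114, 62 - 1*28)*(-31) = (22 + 2*(-114))*(-31) = (22 - 228)*(-31) = -206*(-31) = 6386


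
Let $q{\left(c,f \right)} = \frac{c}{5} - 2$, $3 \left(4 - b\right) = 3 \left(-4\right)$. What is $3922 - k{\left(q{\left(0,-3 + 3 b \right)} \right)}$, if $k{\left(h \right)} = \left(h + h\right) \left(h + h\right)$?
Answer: $3906$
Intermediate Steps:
$b = 8$ ($b = 4 - \frac{3 \left(-4\right)}{3} = 4 - -4 = 4 + 4 = 8$)
$q{\left(c,f \right)} = -2 + \frac{c}{5}$ ($q{\left(c,f \right)} = c \frac{1}{5} - 2 = \frac{c}{5} - 2 = -2 + \frac{c}{5}$)
$k{\left(h \right)} = 4 h^{2}$ ($k{\left(h \right)} = 2 h 2 h = 4 h^{2}$)
$3922 - k{\left(q{\left(0,-3 + 3 b \right)} \right)} = 3922 - 4 \left(-2 + \frac{1}{5} \cdot 0\right)^{2} = 3922 - 4 \left(-2 + 0\right)^{2} = 3922 - 4 \left(-2\right)^{2} = 3922 - 4 \cdot 4 = 3922 - 16 = 3906$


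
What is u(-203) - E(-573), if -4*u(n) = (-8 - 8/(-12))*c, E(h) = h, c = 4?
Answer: 1741/3 ≈ 580.33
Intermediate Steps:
u(n) = 22/3 (u(n) = -(-8 - 8/(-12))*4/4 = -(-8 - 8*(-1/12))*4/4 = -(-8 + ⅔)*4/4 = -(-11)*4/6 = -¼*(-88/3) = 22/3)
u(-203) - E(-573) = 22/3 - 1*(-573) = 22/3 + 573 = 1741/3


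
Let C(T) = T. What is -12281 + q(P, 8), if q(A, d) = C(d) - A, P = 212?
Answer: -12485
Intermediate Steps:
q(A, d) = d - A
-12281 + q(P, 8) = -12281 + (8 - 1*212) = -12281 + (8 - 212) = -12281 - 204 = -12485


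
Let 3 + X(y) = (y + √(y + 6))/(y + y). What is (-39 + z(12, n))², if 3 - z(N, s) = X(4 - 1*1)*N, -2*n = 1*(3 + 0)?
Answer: 144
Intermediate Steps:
n = -3/2 (n = -(3 + 0)/2 = -3/2 ≈ -1.5000)
X(y) = -3 + (y + √(6 + y))/(2*y) (X(y) = -3 + (y + √(y + 6))/(y + y) = -3 + (y + √(6 + y))/((2*y)) = -3 + (y + √(6 + y))*(1/(2*y)) = -3 + (y + √(6 + y))/(2*y))
z(N, s) = 3 + 2*N (z(N, s) = 3 - (√(6 + (4 - 1*1)) - 5*(4 - 1*1))/(2*(4 - 1*1))*N = 3 - (√(6 + (4 - 1)) - 5*(4 - 1))/(2*(4 - 1))*N = 3 - (½)*(√(6 + 3) - 5*3)/3*N = 3 - (½)*(⅓)*(√9 - 15)*N = 3 - (½)*(⅓)*(3 - 15)*N = 3 - (½)*(⅓)*(-12)*N = 3 - (-2)*N = 3 + 2*N)
(-39 + z(12, n))² = (-39 + (3 + 2*12))² = (-39 + (3 + 24))² = (-39 + 27)² = (-12)² = 144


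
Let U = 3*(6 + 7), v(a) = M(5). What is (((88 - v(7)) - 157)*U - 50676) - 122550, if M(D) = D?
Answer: -176112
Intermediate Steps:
v(a) = 5
U = 39 (U = 3*13 = 39)
(((88 - v(7)) - 157)*U - 50676) - 122550 = (((88 - 1*5) - 157)*39 - 50676) - 122550 = (((88 - 5) - 157)*39 - 50676) - 122550 = ((83 - 157)*39 - 50676) - 122550 = (-74*39 - 50676) - 122550 = (-2886 - 50676) - 122550 = -53562 - 122550 = -176112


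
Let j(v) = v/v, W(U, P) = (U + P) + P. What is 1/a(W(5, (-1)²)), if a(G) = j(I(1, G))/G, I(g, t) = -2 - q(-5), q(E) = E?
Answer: 7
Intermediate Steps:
W(U, P) = U + 2*P (W(U, P) = (P + U) + P = U + 2*P)
I(g, t) = 3 (I(g, t) = -2 - 1*(-5) = -2 + 5 = 3)
j(v) = 1
a(G) = 1/G
1/a(W(5, (-1)²)) = 1/(1/(5 + 2*(-1)²)) = 1/(1/(5 + 2*1)) = 1/(1/(5 + 2)) = 1/(1/7) = 1/(⅐) = 7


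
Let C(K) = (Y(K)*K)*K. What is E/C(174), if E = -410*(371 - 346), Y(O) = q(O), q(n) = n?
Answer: -5125/2634012 ≈ -0.0019457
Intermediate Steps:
Y(O) = O
E = -10250 (E = -410*25 = -10250)
C(K) = K³ (C(K) = (K*K)*K = K²*K = K³)
E/C(174) = -10250/(174³) = -10250/5268024 = -10250*1/5268024 = -5125/2634012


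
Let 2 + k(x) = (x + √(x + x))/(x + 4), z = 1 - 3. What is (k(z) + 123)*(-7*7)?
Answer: -5880 - 49*I ≈ -5880.0 - 49.0*I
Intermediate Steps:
z = -2
k(x) = -2 + (x + √2*√x)/(4 + x) (k(x) = -2 + (x + √(x + x))/(x + 4) = -2 + (x + √(2*x))/(4 + x) = -2 + (x + √2*√x)/(4 + x))
(k(z) + 123)*(-7*7) = ((-8 - 1*(-2) + √2*√(-2))/(4 - 2) + 123)*(-7*7) = ((-8 + 2 + √2*(I*√2))/2 + 123)*(-49) = ((-8 + 2 + 2*I)/2 + 123)*(-49) = ((-6 + 2*I)/2 + 123)*(-49) = ((-3 + I) + 123)*(-49) = (120 + I)*(-49) = -5880 - 49*I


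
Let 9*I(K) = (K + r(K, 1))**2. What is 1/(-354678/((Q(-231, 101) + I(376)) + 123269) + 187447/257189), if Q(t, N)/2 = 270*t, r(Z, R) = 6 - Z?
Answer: 125765421/30498088297 ≈ 0.0041237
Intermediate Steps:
I(K) = 4 (I(K) = (K + (6 - K))**2/9 = (1/9)*6**2 = (1/9)*36 = 4)
Q(t, N) = 540*t (Q(t, N) = 2*(270*t) = 540*t)
1/(-354678/((Q(-231, 101) + I(376)) + 123269) + 187447/257189) = 1/(-354678/((540*(-231) + 4) + 123269) + 187447/257189) = 1/(-354678/((-124740 + 4) + 123269) + 187447*(1/257189)) = 1/(-354678/(-124736 + 123269) + 187447/257189) = 1/(-354678/(-1467) + 187447/257189) = 1/(-354678*(-1/1467) + 187447/257189) = 1/(118226/489 + 187447/257189) = 1/(30498088297/125765421) = 125765421/30498088297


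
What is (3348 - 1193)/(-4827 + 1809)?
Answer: -2155/3018 ≈ -0.71405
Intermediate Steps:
(3348 - 1193)/(-4827 + 1809) = 2155/(-3018) = 2155*(-1/3018) = -2155/3018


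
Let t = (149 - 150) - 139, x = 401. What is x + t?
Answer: 261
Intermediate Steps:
t = -140 (t = -1 - 139 = -140)
x + t = 401 - 140 = 261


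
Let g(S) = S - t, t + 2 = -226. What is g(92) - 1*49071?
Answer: -48751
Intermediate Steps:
t = -228 (t = -2 - 226 = -228)
g(S) = 228 + S (g(S) = S - 1*(-228) = S + 228 = 228 + S)
g(92) - 1*49071 = (228 + 92) - 1*49071 = 320 - 49071 = -48751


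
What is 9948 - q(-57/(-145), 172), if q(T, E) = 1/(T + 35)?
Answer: 51052991/5132 ≈ 9948.0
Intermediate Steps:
q(T, E) = 1/(35 + T)
9948 - q(-57/(-145), 172) = 9948 - 1/(35 - 57/(-145)) = 9948 - 1/(35 - 57*(-1/145)) = 9948 - 1/(35 + 57/145) = 9948 - 1/5132/145 = 9948 - 1*145/5132 = 9948 - 145/5132 = 51052991/5132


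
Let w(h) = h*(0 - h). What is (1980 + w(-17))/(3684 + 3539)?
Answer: 1691/7223 ≈ 0.23411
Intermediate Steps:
w(h) = -h**2 (w(h) = h*(-h) = -h**2)
(1980 + w(-17))/(3684 + 3539) = (1980 - 1*(-17)**2)/(3684 + 3539) = (1980 - 1*289)/7223 = (1980 - 289)*(1/7223) = 1691*(1/7223) = 1691/7223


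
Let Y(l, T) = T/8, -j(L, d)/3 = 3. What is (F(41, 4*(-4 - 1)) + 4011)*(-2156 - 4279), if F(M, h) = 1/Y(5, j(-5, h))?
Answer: -25805065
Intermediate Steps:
j(L, d) = -9 (j(L, d) = -3*3 = -9)
Y(l, T) = T/8 (Y(l, T) = T*(⅛) = T/8)
F(M, h) = -8/9 (F(M, h) = 1/((⅛)*(-9)) = 1/(-9/8) = -8/9)
(F(41, 4*(-4 - 1)) + 4011)*(-2156 - 4279) = (-8/9 + 4011)*(-2156 - 4279) = (36091/9)*(-6435) = -25805065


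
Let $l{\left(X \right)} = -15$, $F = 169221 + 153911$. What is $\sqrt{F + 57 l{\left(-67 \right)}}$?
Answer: $\sqrt{322277} \approx 567.69$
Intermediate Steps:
$F = 323132$
$\sqrt{F + 57 l{\left(-67 \right)}} = \sqrt{323132 + 57 \left(-15\right)} = \sqrt{323132 - 855} = \sqrt{322277}$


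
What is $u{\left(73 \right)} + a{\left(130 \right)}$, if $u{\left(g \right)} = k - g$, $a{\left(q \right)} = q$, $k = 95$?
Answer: $152$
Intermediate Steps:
$u{\left(g \right)} = 95 - g$
$u{\left(73 \right)} + a{\left(130 \right)} = \left(95 - 73\right) + 130 = 22 + 130 = 152$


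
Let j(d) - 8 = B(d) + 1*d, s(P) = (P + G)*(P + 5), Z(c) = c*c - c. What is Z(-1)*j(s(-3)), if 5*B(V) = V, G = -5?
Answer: -112/5 ≈ -22.400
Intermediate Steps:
B(V) = V/5
Z(c) = c² - c
s(P) = (-5 + P)*(5 + P) (s(P) = (P - 5)*(P + 5) = (-5 + P)*(5 + P))
j(d) = 8 + 6*d/5 (j(d) = 8 + (d/5 + 1*d) = 8 + (d/5 + d) = 8 + 6*d/5)
Z(-1)*j(s(-3)) = (-(-1 - 1))*(8 + 6*(-25 + (-3)²)/5) = (-1*(-2))*(8 + 6*(-25 + 9)/5) = 2*(8 + (6/5)*(-16)) = 2*(8 - 96/5) = 2*(-56/5) = -112/5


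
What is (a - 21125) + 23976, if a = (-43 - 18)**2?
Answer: 6572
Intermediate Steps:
a = 3721 (a = (-61)**2 = 3721)
(a - 21125) + 23976 = (3721 - 21125) + 23976 = -17404 + 23976 = 6572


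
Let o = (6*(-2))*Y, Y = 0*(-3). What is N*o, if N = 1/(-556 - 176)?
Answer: 0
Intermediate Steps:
Y = 0
o = 0 (o = (6*(-2))*0 = -12*0 = 0)
N = -1/732 (N = 1/(-732) = -1/732 ≈ -0.0013661)
N*o = -1/732*0 = 0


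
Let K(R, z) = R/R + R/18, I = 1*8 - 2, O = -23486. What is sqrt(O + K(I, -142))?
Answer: I*sqrt(211362)/3 ≈ 153.25*I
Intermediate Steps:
I = 6 (I = 8 - 2 = 6)
K(R, z) = 1 + R/18 (K(R, z) = 1 + R*(1/18) = 1 + R/18)
sqrt(O + K(I, -142)) = sqrt(-23486 + (1 + (1/18)*6)) = sqrt(-23486 + (1 + 1/3)) = sqrt(-23486 + 4/3) = sqrt(-70454/3) = I*sqrt(211362)/3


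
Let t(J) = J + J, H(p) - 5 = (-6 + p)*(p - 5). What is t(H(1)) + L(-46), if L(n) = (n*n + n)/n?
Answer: 5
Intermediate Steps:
H(p) = 5 + (-6 + p)*(-5 + p) (H(p) = 5 + (-6 + p)*(p - 5) = 5 + (-6 + p)*(-5 + p))
t(J) = 2*J
L(n) = (n + n²)/n (L(n) = (n² + n)/n = (n + n²)/n)
t(H(1)) + L(-46) = 2*(35 + 1² - 11*1) + (1 - 46) = 2*(35 + 1 - 11) - 45 = 2*25 - 45 = 50 - 45 = 5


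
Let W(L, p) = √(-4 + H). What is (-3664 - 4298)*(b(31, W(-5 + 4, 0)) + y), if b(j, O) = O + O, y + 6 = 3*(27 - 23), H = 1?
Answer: -47772 - 15924*I*√3 ≈ -47772.0 - 27581.0*I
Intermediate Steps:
W(L, p) = I*√3 (W(L, p) = √(-4 + 1) = √(-3) = I*√3)
y = 6 (y = -6 + 3*(27 - 23) = -6 + 3*4 = -6 + 12 = 6)
b(j, O) = 2*O
(-3664 - 4298)*(b(31, W(-5 + 4, 0)) + y) = (-3664 - 4298)*(2*(I*√3) + 6) = -7962*(2*I*√3 + 6) = -7962*(6 + 2*I*√3) = -47772 - 15924*I*√3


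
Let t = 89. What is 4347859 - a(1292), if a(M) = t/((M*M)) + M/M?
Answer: 7257722836423/1669264 ≈ 4.3479e+6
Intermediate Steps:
a(M) = 1 + 89/M**2 (a(M) = 89/((M*M)) + M/M = 89/(M**2) + 1 = 89/M**2 + 1 = 1 + 89/M**2)
4347859 - a(1292) = 4347859 - (1 + 89/1292**2) = 4347859 - (1 + 89*(1/1669264)) = 4347859 - (1 + 89/1669264) = 4347859 - 1*1669353/1669264 = 4347859 - 1669353/1669264 = 7257722836423/1669264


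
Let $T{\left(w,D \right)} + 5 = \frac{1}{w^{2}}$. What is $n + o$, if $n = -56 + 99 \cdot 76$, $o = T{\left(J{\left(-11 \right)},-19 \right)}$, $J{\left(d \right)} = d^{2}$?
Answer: $\frac{109265784}{14641} \approx 7463.0$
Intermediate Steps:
$T{\left(w,D \right)} = -5 + \frac{1}{w^{2}}$
$o = - \frac{73204}{14641}$ ($o = -5 + \frac{1}{14641} = - \frac{73204}{14641} \approx -4.9999$)
$n = 7468$ ($n = -56 + 7524 = 7468$)
$n + o = 7468 - \frac{73204}{14641} = \frac{109265784}{14641}$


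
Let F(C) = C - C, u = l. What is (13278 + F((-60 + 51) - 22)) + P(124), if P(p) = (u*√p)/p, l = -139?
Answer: 13278 - 139*√31/62 ≈ 13266.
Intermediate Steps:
u = -139
P(p) = -139/√p (P(p) = (-139*√p)/p = -139/√p)
F(C) = 0
(13278 + F((-60 + 51) - 22)) + P(124) = (13278 + 0) - 139*√31/62 = 13278 - 139*√31/62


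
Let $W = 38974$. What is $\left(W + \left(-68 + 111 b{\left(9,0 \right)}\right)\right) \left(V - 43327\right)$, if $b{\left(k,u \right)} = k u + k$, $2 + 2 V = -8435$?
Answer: $- \frac{3794606355}{2} \approx -1.8973 \cdot 10^{9}$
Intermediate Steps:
$V = - \frac{8437}{2}$ ($V = -1 + \frac{1}{2} \left(-8435\right) = -1 - \frac{8435}{2} = - \frac{8437}{2} \approx -4218.5$)
$b{\left(k,u \right)} = k + k u$
$\left(W + \left(-68 + 111 b{\left(9,0 \right)}\right)\right) \left(V - 43327\right) = \left(38974 - \left(68 - 111 \cdot 9 \left(1 + 0\right)\right)\right) \left(- \frac{8437}{2} - 43327\right) = \left(38974 - \left(68 - 111 \cdot 9 \cdot 1\right)\right) \left(- \frac{95091}{2}\right) = \left(38974 + \left(-68 + 111 \cdot 9\right)\right) \left(- \frac{95091}{2}\right) = \left(38974 + \left(-68 + 999\right)\right) \left(- \frac{95091}{2}\right) = \left(38974 + 931\right) \left(- \frac{95091}{2}\right) = 39905 \left(- \frac{95091}{2}\right) = - \frac{3794606355}{2}$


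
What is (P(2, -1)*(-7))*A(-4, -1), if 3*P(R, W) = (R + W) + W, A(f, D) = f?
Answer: 0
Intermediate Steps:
P(R, W) = R/3 + 2*W/3 (P(R, W) = ((R + W) + W)/3 = (R + 2*W)/3 = R/3 + 2*W/3)
(P(2, -1)*(-7))*A(-4, -1) = (((1/3)*2 + (2/3)*(-1))*(-7))*(-4) = ((2/3 - 2/3)*(-7))*(-4) = (0*(-7))*(-4) = 0*(-4) = 0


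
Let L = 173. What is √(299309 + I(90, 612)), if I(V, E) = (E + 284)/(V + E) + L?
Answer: √4099626570/117 ≈ 547.25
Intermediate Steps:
I(V, E) = 173 + (284 + E)/(E + V) (I(V, E) = (E + 284)/(V + E) + 173 = (284 + E)/(E + V) + 173 = 173 + (284 + E)/(E + V))
√(299309 + I(90, 612)) = √(299309 + (284 + 173*90 + 174*612)/(612 + 90)) = √(299309 + (284 + 15570 + 106488)/702) = √(299309 + (1/702)*122342) = √(299309 + 61171/351) = √(105118630/351) = √4099626570/117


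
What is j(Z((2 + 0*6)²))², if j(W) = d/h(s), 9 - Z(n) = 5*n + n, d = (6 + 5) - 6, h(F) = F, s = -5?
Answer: 1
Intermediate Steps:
d = 5 (d = 11 - 6 = 5)
Z(n) = 9 - 6*n (Z(n) = 9 - (5*n + n) = 9 - 6*n)
j(W) = -1 (j(W) = 5/(-5) = 5*(-⅕) = -1)
j(Z((2 + 0*6)²))² = (-1)² = 1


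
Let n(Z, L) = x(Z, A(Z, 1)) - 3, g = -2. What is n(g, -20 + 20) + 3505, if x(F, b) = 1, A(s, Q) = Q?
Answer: 3503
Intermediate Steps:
n(Z, L) = -2 (n(Z, L) = 1 - 3 = -2)
n(g, -20 + 20) + 3505 = -2 + 3505 = 3503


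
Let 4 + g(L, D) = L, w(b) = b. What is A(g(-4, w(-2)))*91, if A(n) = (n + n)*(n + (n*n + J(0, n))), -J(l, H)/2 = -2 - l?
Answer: -87360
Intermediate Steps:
J(l, H) = 4 + 2*l (J(l, H) = -2*(-2 - l) = 4 + 2*l)
g(L, D) = -4 + L
A(n) = 2*n*(4 + n + n**2) (A(n) = (n + n)*(n + (n*n + (4 + 2*0))) = (2*n)*(n + (n**2 + (4 + 0))) = (2*n)*(n + (n**2 + 4)) = (2*n)*(n + (4 + n**2)) = (2*n)*(4 + n + n**2) = 2*n*(4 + n + n**2))
A(g(-4, w(-2)))*91 = (2*(-4 - 4)*(4 + (-4 - 4) + (-4 - 4)**2))*91 = (2*(-8)*(4 - 8 + (-8)**2))*91 = (2*(-8)*(4 - 8 + 64))*91 = (2*(-8)*60)*91 = -960*91 = -87360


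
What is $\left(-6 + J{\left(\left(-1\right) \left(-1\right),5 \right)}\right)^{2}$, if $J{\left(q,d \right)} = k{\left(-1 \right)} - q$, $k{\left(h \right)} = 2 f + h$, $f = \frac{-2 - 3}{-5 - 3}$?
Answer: $\frac{729}{16} \approx 45.563$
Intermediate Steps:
$f = \frac{5}{8}$ ($f = - \frac{5}{-8} = \left(-5\right) \left(- \frac{1}{8}\right) = \frac{5}{8} \approx 0.625$)
$k{\left(h \right)} = \frac{5}{4} + h$ ($k{\left(h \right)} = 2 \cdot \frac{5}{8} + h = \frac{5}{4} + h$)
$J{\left(q,d \right)} = \frac{1}{4} - q$ ($J{\left(q,d \right)} = \left(\frac{5}{4} - 1\right) - q = \frac{1}{4} - q$)
$\left(-6 + J{\left(\left(-1\right) \left(-1\right),5 \right)}\right)^{2} = \left(-6 + \left(\frac{1}{4} - \left(-1\right) \left(-1\right)\right)\right)^{2} = \left(-6 + \left(\frac{1}{4} - 1\right)\right)^{2} = \left(-6 - \frac{3}{4}\right)^{2} = \left(- \frac{27}{4}\right)^{2} = \frac{729}{16}$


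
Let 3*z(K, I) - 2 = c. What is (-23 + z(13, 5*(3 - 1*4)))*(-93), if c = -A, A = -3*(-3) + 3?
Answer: 2449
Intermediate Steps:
A = 12 (A = 9 + 3 = 12)
c = -12 (c = -1*12 = -12)
z(K, I) = -10/3 (z(K, I) = ⅔ + (⅓)*(-12) = ⅔ - 4 = -10/3)
(-23 + z(13, 5*(3 - 1*4)))*(-93) = (-23 - 10/3)*(-93) = -79/3*(-93) = 2449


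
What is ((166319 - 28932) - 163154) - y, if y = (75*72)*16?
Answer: -112167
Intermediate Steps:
y = 86400 (y = 5400*16 = 86400)
((166319 - 28932) - 163154) - y = ((166319 - 28932) - 163154) - 1*86400 = (137387 - 163154) - 86400 = -25767 - 86400 = -112167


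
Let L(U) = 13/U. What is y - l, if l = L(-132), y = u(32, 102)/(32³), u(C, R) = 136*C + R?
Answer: 126739/540672 ≈ 0.23441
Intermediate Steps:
u(C, R) = R + 136*C
y = 2227/16384 (y = (102 + 136*32)/(32³) = (102 + 4352)/32768 = 4454*(1/32768) = 2227/16384 ≈ 0.13593)
l = -13/132 (l = 13/(-132) = 13*(-1/132) = -13/132 ≈ -0.098485)
y - l = 2227/16384 - 1*(-13/132) = 2227/16384 + 13/132 = 126739/540672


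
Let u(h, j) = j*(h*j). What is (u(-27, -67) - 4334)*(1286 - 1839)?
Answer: 69421961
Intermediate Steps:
u(h, j) = h*j**2
(u(-27, -67) - 4334)*(1286 - 1839) = (-27*(-67)**2 - 4334)*(1286 - 1839) = (-27*4489 - 4334)*(-553) = (-121203 - 4334)*(-553) = -125537*(-553) = 69421961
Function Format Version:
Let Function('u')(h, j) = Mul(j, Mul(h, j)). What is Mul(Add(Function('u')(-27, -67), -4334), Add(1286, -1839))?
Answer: 69421961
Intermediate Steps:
Function('u')(h, j) = Mul(h, Pow(j, 2))
Mul(Add(Function('u')(-27, -67), -4334), Add(1286, -1839)) = Mul(Add(Mul(-27, Pow(-67, 2)), -4334), Add(1286, -1839)) = Mul(Add(Mul(-27, 4489), -4334), -553) = Mul(Add(-121203, -4334), -553) = Mul(-125537, -553) = 69421961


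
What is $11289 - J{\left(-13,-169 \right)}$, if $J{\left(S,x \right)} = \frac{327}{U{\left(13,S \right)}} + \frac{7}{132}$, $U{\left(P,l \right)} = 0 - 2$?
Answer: $\frac{1511723}{132} \approx 11452.0$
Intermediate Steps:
$U{\left(P,l \right)} = -2$
$J{\left(S,x \right)} = - \frac{21575}{132}$ ($J{\left(S,x \right)} = \frac{327}{-2} + \frac{7}{132} = 327 \left(- \frac{1}{2}\right) + 7 \cdot \frac{1}{132} = - \frac{327}{2} + \frac{7}{132} = - \frac{21575}{132}$)
$11289 - J{\left(-13,-169 \right)} = 11289 - - \frac{21575}{132} = 11289 + \frac{21575}{132} = \frac{1511723}{132}$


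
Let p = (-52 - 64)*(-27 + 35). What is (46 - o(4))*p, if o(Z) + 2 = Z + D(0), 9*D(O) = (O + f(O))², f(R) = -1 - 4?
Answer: -344288/9 ≈ -38254.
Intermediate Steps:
f(R) = -5
p = -928 (p = -116*8 = -928)
D(O) = (-5 + O)²/9 (D(O) = (O - 5)²/9 = (-5 + O)²/9)
o(Z) = 7/9 + Z (o(Z) = -2 + (Z + (-5 + 0)²/9) = -2 + (Z + (⅑)*(-5)²) = -2 + (Z + (⅑)*25) = -2 + (Z + 25/9) = -2 + (25/9 + Z) = 7/9 + Z)
(46 - o(4))*p = (46 - (7/9 + 4))*(-928) = (46 - 1*43/9)*(-928) = (46 - 43/9)*(-928) = (371/9)*(-928) = -344288/9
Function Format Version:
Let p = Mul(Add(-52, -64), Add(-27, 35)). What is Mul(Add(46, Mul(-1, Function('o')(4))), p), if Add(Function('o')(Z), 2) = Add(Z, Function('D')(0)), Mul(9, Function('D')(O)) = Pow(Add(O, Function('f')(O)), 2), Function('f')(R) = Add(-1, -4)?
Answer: Rational(-344288, 9) ≈ -38254.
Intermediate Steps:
Function('f')(R) = -5
p = -928 (p = Mul(-116, 8) = -928)
Function('D')(O) = Mul(Rational(1, 9), Pow(Add(-5, O), 2)) (Function('D')(O) = Mul(Rational(1, 9), Pow(Add(O, -5), 2)) = Mul(Rational(1, 9), Pow(Add(-5, O), 2)))
Function('o')(Z) = Add(Rational(7, 9), Z) (Function('o')(Z) = Add(-2, Add(Z, Mul(Rational(1, 9), Pow(Add(-5, 0), 2)))) = Add(-2, Add(Z, Mul(Rational(1, 9), Pow(-5, 2)))) = Add(-2, Add(Z, Mul(Rational(1, 9), 25))) = Add(-2, Add(Z, Rational(25, 9))) = Add(-2, Add(Rational(25, 9), Z)) = Add(Rational(7, 9), Z))
Mul(Add(46, Mul(-1, Function('o')(4))), p) = Mul(Add(46, Mul(-1, Add(Rational(7, 9), 4))), -928) = Mul(Add(46, Mul(-1, Rational(43, 9))), -928) = Mul(Add(46, Rational(-43, 9)), -928) = Mul(Rational(371, 9), -928) = Rational(-344288, 9)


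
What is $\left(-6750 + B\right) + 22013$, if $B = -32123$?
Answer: $-16860$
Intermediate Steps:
$\left(-6750 + B\right) + 22013 = \left(-6750 - 32123\right) + 22013 = -38873 + 22013 = -16860$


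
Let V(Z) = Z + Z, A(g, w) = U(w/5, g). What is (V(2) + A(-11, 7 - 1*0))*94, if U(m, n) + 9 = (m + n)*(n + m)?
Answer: 204826/25 ≈ 8193.0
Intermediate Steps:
U(m, n) = -9 + (m + n)**2 (U(m, n) = -9 + (m + n)*(n + m) = -9 + (m + n)*(m + n) = -9 + (m + n)**2)
A(g, w) = -9 + (g + w/5)**2 (A(g, w) = -9 + (w/5 + g)**2 = -9 + (g + w/5)**2)
V(Z) = 2*Z
(V(2) + A(-11, 7 - 1*0))*94 = (2*2 + (-9 + ((7 - 1*0) + 5*(-11))**2/25))*94 = (4 + (-9 + ((7 + 0) - 55)**2/25))*94 = (4 + (-9 + (7 - 55)**2/25))*94 = (4 + (-9 + (1/25)*(-48)**2))*94 = (4 + (-9 + (1/25)*2304))*94 = (4 + (-9 + 2304/25))*94 = (4 + 2079/25)*94 = (2179/25)*94 = 204826/25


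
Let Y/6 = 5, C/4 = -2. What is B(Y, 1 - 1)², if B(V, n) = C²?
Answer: 4096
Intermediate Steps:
C = -8 (C = 4*(-2) = -8)
Y = 30 (Y = 6*5 = 30)
B(V, n) = 64 (B(V, n) = (-8)² = 64)
B(Y, 1 - 1)² = 64² = 4096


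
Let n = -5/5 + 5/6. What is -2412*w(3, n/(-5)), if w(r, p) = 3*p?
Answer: -1206/5 ≈ -241.20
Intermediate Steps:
n = -⅙ (n = -5*⅕ + 5*(⅙) = -1 + ⅚ = -⅙ ≈ -0.16667)
-2412*w(3, n/(-5)) = -7236*(-⅙/(-5)) = -7236*(-⅙*(-⅕)) = -7236/30 = -2412*⅒ = -1206/5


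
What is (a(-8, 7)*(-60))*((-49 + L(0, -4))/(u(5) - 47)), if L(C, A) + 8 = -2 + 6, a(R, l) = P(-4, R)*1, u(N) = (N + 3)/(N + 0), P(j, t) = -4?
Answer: 63600/227 ≈ 280.18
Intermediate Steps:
u(N) = (3 + N)/N
a(R, l) = -4 (a(R, l) = -4*1 = -4)
L(C, A) = -4 (L(C, A) = -8 + (-2 + 6) = -8 + 4 = -4)
(a(-8, 7)*(-60))*((-49 + L(0, -4))/(u(5) - 47)) = (-4*(-60))*((-49 - 4)/((3 + 5)/5 - 47)) = 240*(-53/((⅕)*8 - 47)) = 240*(-53/(8/5 - 47)) = 240*(-53/(-227/5)) = 240*(-53*(-5/227)) = 240*(265/227) = 63600/227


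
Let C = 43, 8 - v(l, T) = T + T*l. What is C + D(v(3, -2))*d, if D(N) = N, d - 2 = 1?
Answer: 91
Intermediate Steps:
v(l, T) = 8 - T - T*l (v(l, T) = 8 - (T + T*l) = 8 + (-T - T*l) = 8 - T - T*l)
d = 3 (d = 2 + 1 = 3)
C + D(v(3, -2))*d = 43 + (8 - 1*(-2) - 1*(-2)*3)*3 = 43 + (8 + 2 + 6)*3 = 43 + 16*3 = 43 + 48 = 91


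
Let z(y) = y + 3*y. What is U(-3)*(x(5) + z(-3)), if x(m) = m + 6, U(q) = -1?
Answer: 1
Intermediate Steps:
z(y) = 4*y
x(m) = 6 + m
U(-3)*(x(5) + z(-3)) = -((6 + 5) + 4*(-3)) = -(11 - 12) = -1*(-1) = 1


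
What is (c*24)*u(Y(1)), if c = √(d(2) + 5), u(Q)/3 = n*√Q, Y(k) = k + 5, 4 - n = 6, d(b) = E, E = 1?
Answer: -864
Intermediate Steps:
d(b) = 1
n = -2 (n = 4 - 1*6 = 4 - 6 = -2)
Y(k) = 5 + k
u(Q) = -6*√Q (u(Q) = 3*(-2*√Q) = -6*√Q)
c = √6 (c = √(1 + 5) = √6 ≈ 2.4495)
(c*24)*u(Y(1)) = (√6*24)*(-6*√(5 + 1)) = (24*√6)*(-6*√6) = -864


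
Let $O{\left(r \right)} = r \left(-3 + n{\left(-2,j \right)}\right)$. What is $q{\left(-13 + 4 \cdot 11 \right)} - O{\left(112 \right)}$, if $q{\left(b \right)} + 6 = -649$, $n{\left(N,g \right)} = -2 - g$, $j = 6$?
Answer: $577$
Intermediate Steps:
$O{\left(r \right)} = - 11 r$ ($O{\left(r \right)} = r \left(-3 - 8\right) = r \left(-11\right) = - 11 r$)
$q{\left(b \right)} = -655$ ($q{\left(b \right)} = -6 - 649 = -655$)
$q{\left(-13 + 4 \cdot 11 \right)} - O{\left(112 \right)} = -655 - \left(-11\right) 112 = -655 - -1232 = -655 + 1232 = 577$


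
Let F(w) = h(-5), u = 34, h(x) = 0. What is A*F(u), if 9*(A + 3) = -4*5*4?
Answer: 0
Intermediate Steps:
F(w) = 0
A = -107/9 (A = -3 + (-4*5*4)/9 = -3 + (-20*4)/9 = -3 + (⅑)*(-80) = -3 - 80/9 = -107/9 ≈ -11.889)
A*F(u) = -107/9*0 = 0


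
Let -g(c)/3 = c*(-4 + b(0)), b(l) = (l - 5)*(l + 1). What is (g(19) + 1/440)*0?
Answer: 0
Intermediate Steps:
b(l) = (1 + l)*(-5 + l) (b(l) = (-5 + l)*(1 + l) = (1 + l)*(-5 + l))
g(c) = 27*c (g(c) = -3*c*(-4 + (-5 + 0**2 - 4*0)) = -3*c*(-4 + (-5 + 0 + 0)) = -3*c*(-4 - 5) = -3*c*(-9) = -(-27)*c = 27*c)
(g(19) + 1/440)*0 = (27*19 + 1/440)*0 = (513 + 1/440)*0 = (225721/440)*0 = 0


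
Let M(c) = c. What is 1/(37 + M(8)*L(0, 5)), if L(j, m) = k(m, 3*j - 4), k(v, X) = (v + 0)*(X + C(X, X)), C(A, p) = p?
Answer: -1/283 ≈ -0.0035336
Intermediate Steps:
k(v, X) = 2*X*v (k(v, X) = (v + 0)*(X + X) = v*(2*X) = 2*X*v)
L(j, m) = 2*m*(-4 + 3*j) (L(j, m) = 2*(3*j - 4)*m = 2*(-4 + 3*j)*m = 2*m*(-4 + 3*j))
1/(37 + M(8)*L(0, 5)) = 1/(37 + 8*(2*5*(-4 + 3*0))) = 1/(37 + 8*(2*5*(-4 + 0))) = 1/(37 + 8*(2*5*(-4))) = 1/(37 + 8*(-40)) = 1/(37 - 320) = 1/(-283) = -1/283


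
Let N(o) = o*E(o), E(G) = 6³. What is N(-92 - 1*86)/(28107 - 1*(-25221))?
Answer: -801/1111 ≈ -0.72097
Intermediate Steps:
E(G) = 216
N(o) = 216*o (N(o) = o*216 = 216*o)
N(-92 - 1*86)/(28107 - 1*(-25221)) = (216*(-92 - 1*86))/(28107 - 1*(-25221)) = (216*(-92 - 86))/(28107 + 25221) = (216*(-178))/53328 = -38448*1/53328 = -801/1111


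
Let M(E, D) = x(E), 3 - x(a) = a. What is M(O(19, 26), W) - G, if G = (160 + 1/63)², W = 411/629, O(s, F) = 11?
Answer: -101658313/3969 ≈ -25613.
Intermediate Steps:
x(a) = 3 - a
W = 411/629 (W = 411*(1/629) = 411/629 ≈ 0.65342)
M(E, D) = 3 - E
G = 101626561/3969 (G = (160 + 1/63)² = (10081/63)² = 101626561/3969 ≈ 25605.)
M(O(19, 26), W) - G = (3 - 1*11) - 1*101626561/3969 = (3 - 11) - 101626561/3969 = -8 - 101626561/3969 = -101658313/3969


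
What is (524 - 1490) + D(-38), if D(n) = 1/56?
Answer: -54095/56 ≈ -965.98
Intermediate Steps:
D(n) = 1/56
(524 - 1490) + D(-38) = (524 - 1490) + 1/56 = -966 + 1/56 = -54095/56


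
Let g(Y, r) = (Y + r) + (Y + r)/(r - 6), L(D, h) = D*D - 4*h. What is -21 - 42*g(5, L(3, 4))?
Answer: 735/13 ≈ 56.538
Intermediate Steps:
L(D, h) = D² - 4*h
g(Y, r) = Y + r + (Y + r)/(-6 + r) (g(Y, r) = (Y + r) + (Y + r)/(-6 + r) = Y + r + (Y + r)/(-6 + r))
-21 - 42*g(5, L(3, 4)) = -21 - 42*((3² - 4*4)² - 5*5 - 5*(3² - 4*4) + 5*(3² - 4*4))/(-6 + (3² - 4*4)) = -21 - 42*((9 - 16)² - 25 - 5*(9 - 16) + 5*(9 - 16))/(-6 + (9 - 16)) = -21 - 42*((-7)² - 25 - 5*(-7) + 5*(-7))/(-6 - 7) = -21 - 42*(49 - 25 + 35 - 35)/(-13) = -21 - (-42)*24/13 = -21 - 42*(-24/13) = -21 + 1008/13 = 735/13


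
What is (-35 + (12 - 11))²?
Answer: 1156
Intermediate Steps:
(-35 + (12 - 11))² = (-35 + 1)² = (-34)² = 1156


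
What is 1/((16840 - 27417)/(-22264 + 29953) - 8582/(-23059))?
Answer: -177300651/177908045 ≈ -0.99659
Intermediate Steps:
1/((16840 - 27417)/(-22264 + 29953) - 8582/(-23059)) = 1/(-10577/7689 - 8582*(-1/23059)) = 1/(-10577*1/7689 + 8582/23059) = 1/(-10577/7689 + 8582/23059) = 1/(-177908045/177300651) = -177300651/177908045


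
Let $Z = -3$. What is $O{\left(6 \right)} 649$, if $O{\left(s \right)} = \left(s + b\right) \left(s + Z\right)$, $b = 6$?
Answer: $23364$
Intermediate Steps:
$O{\left(s \right)} = \left(-3 + s\right) \left(6 + s\right)$ ($O{\left(s \right)} = \left(s + 6\right) \left(s - 3\right) = \left(6 + s\right) \left(-3 + s\right) = \left(-3 + s\right) \left(6 + s\right)$)
$O{\left(6 \right)} 649 = \left(-18 + 6^{2} + 3 \cdot 6\right) 649 = \left(-18 + 36 + 18\right) 649 = 36 \cdot 649 = 23364$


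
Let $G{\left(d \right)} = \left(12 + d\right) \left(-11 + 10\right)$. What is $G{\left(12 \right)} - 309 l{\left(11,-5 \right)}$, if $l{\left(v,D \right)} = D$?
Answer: $1521$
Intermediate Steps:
$G{\left(d \right)} = -12 - d$ ($G{\left(d \right)} = \left(12 + d\right) \left(-1\right) = -12 - d$)
$G{\left(12 \right)} - 309 l{\left(11,-5 \right)} = \left(-12 - 12\right) - -1545 = \left(-12 - 12\right) + 1545 = -24 + 1545 = 1521$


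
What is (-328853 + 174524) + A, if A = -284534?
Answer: -438863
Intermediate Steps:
(-328853 + 174524) + A = (-328853 + 174524) - 284534 = -154329 - 284534 = -438863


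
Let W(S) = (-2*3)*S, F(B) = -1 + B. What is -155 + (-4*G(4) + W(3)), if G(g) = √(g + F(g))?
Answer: -173 - 4*√7 ≈ -183.58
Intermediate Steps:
W(S) = -6*S
G(g) = √(-1 + 2*g) (G(g) = √(g + (-1 + g)) = √(-1 + 2*g))
-155 + (-4*G(4) + W(3)) = -155 + (-4*√(-1 + 2*4) - 6*3) = -155 + (-4*√(-1 + 8) - 18) = -155 + (-4*√7 - 18) = -155 + (-18 - 4*√7) = -173 - 4*√7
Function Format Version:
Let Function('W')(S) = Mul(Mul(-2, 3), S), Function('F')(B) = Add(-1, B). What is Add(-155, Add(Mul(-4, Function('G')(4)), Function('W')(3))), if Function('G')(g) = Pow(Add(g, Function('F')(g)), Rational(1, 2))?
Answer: Add(-173, Mul(-4, Pow(7, Rational(1, 2)))) ≈ -183.58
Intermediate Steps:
Function('W')(S) = Mul(-6, S)
Function('G')(g) = Pow(Add(-1, Mul(2, g)), Rational(1, 2)) (Function('G')(g) = Pow(Add(g, Add(-1, g)), Rational(1, 2)) = Pow(Add(-1, Mul(2, g)), Rational(1, 2)))
Add(-155, Add(Mul(-4, Function('G')(4)), Function('W')(3))) = Add(-155, Add(Mul(-4, Pow(Add(-1, Mul(2, 4)), Rational(1, 2))), Mul(-6, 3))) = Add(-155, Add(Mul(-4, Pow(Add(-1, 8), Rational(1, 2))), -18)) = Add(-155, Add(Mul(-4, Pow(7, Rational(1, 2))), -18)) = Add(-155, Add(-18, Mul(-4, Pow(7, Rational(1, 2))))) = Add(-173, Mul(-4, Pow(7, Rational(1, 2))))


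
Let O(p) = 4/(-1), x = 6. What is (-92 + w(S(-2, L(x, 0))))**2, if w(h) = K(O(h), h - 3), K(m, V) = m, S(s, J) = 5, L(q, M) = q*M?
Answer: 9216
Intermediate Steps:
L(q, M) = M*q
O(p) = -4 (O(p) = 4*(-1) = -4)
w(h) = -4
(-92 + w(S(-2, L(x, 0))))**2 = (-92 - 4)**2 = (-96)**2 = 9216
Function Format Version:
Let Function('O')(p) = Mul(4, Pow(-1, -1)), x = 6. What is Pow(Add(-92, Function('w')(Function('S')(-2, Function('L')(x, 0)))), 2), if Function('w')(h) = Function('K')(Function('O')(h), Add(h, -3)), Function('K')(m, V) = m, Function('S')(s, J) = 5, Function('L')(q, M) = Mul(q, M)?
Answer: 9216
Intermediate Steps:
Function('L')(q, M) = Mul(M, q)
Function('O')(p) = -4 (Function('O')(p) = Mul(4, -1) = -4)
Function('w')(h) = -4
Pow(Add(-92, Function('w')(Function('S')(-2, Function('L')(x, 0)))), 2) = Pow(Add(-92, -4), 2) = Pow(-96, 2) = 9216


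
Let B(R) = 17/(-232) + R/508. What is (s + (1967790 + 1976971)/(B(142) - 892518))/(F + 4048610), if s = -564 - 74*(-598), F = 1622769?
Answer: 60460705823584/7849530094800275 ≈ 0.0077025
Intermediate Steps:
s = 43688 (s = -564 + 44252 = 43688)
B(R) = -17/232 + R/508 (B(R) = 17*(-1/232) + R*(1/508) = -17/232 + R/508)
(s + (1967790 + 1976971)/(B(142) - 892518))/(F + 4048610) = (43688 + (1967790 + 1976971)/((-17/232 + (1/508)*142) - 892518))/(1622769 + 4048610) = (43688 + 3944761/((-17/232 + 71/254) - 892518))/5671379 = (43688 + 3944761/(6077/29464 - 892518))*(1/5671379) = (43688 + 3944761/(-26297144275/29464))*(1/5671379) = (43688 + 3944761*(-29464/26297144275))*(1/5671379) = (43688 - 6117286216/1384060225)*(1/5671379) = (60460705823584/1384060225)*(1/5671379) = 60460705823584/7849530094800275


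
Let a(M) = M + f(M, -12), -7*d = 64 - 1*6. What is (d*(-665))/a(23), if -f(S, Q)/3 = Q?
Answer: 5510/59 ≈ 93.390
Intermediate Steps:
f(S, Q) = -3*Q
d = -58/7 (d = -(64 - 1*6)/7 = -(64 - 6)/7 = -1/7*58 = -58/7 ≈ -8.2857)
a(M) = 36 + M (a(M) = M - 3*(-12) = M + 36 = 36 + M)
(d*(-665))/a(23) = (-58/7*(-665))/(36 + 23) = 5510/59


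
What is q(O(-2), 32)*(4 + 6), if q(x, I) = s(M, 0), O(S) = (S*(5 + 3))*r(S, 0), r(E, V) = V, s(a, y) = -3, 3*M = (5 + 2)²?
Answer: -30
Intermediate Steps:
M = 49/3 (M = (5 + 2)²/3 = (⅓)*7² = (⅓)*49 = 49/3 ≈ 16.333)
O(S) = 0 (O(S) = (S*(5 + 3))*0 = (S*8)*0 = (8*S)*0 = 0)
q(x, I) = -3
q(O(-2), 32)*(4 + 6) = -3*(4 + 6) = -3*10 = -30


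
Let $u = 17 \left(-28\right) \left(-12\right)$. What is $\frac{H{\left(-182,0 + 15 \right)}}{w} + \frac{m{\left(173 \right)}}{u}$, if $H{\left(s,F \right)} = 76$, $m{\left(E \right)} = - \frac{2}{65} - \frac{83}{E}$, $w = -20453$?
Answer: $- \frac{4999010113}{1313725642320} \approx -0.0038052$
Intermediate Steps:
$u = 5712$ ($u = \left(-476\right) \left(-12\right) = 5712$)
$m{\left(E \right)} = - \frac{2}{65} - \frac{83}{E}$ ($m{\left(E \right)} = \left(-2\right) \frac{1}{65} - \frac{83}{E} = - \frac{2}{65} - \frac{83}{E}$)
$\frac{H{\left(-182,0 + 15 \right)}}{w} + \frac{m{\left(173 \right)}}{u} = \frac{76}{-20453} + \frac{- \frac{2}{65} - \frac{83}{173}}{5712} = 76 \left(- \frac{1}{20453}\right) + \left(- \frac{2}{65} - \frac{83}{173}\right) \frac{1}{5712} = - \frac{76}{20453} + \left(- \frac{2}{65} - \frac{83}{173}\right) \frac{1}{5712} = - \frac{76}{20453} - \frac{5741}{64231440} = - \frac{4999010113}{1313725642320}$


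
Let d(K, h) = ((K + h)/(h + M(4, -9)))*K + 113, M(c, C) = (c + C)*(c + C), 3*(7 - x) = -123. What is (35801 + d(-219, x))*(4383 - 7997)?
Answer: -131647178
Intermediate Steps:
x = 48 (x = 7 - 1/3*(-123) = 7 + 41 = 48)
M(c, C) = (C + c)**2 (M(c, C) = (C + c)*(C + c) = (C + c)**2)
d(K, h) = 113 + K*(K + h)/(25 + h) (d(K, h) = ((K + h)/(h + (-9 + 4)**2))*K + 113 = ((K + h)/(h + (-5)**2))*K + 113 = ((K + h)/(h + 25))*K + 113 = ((K + h)/(25 + h))*K + 113 = K*(K + h)/(25 + h) + 113 = 113 + K*(K + h)/(25 + h))
(35801 + d(-219, x))*(4383 - 7997) = (35801 + (2825 + (-219)**2 + 113*48 - 219*48)/(25 + 48))*(4383 - 7997) = (35801 + (2825 + 47961 + 5424 - 10512)/73)*(-3614) = (35801 + (1/73)*45698)*(-3614) = (35801 + 626)*(-3614) = 36427*(-3614) = -131647178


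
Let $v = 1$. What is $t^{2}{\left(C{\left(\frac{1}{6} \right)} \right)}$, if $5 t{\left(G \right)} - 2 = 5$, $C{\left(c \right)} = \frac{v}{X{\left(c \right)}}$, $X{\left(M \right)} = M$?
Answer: $\frac{49}{25} \approx 1.96$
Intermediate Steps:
$C{\left(c \right)} = \frac{1}{c}$ ($C{\left(c \right)} = 1 \frac{1}{c} = \frac{1}{c}$)
$t{\left(G \right)} = \frac{7}{5}$ ($t{\left(G \right)} = \frac{2}{5} + \frac{1}{5} \cdot 5 = \frac{2}{5} + 1 = \frac{7}{5}$)
$t^{2}{\left(C{\left(\frac{1}{6} \right)} \right)} = \left(\frac{7}{5}\right)^{2} = \frac{49}{25}$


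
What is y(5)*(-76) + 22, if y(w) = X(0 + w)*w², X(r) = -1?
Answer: 1922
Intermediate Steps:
y(w) = -w²
y(5)*(-76) + 22 = -1*5²*(-76) + 22 = -1*25*(-76) + 22 = -25*(-76) + 22 = 1900 + 22 = 1922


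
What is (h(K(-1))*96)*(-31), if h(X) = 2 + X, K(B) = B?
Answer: -2976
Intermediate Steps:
(h(K(-1))*96)*(-31) = ((2 - 1)*96)*(-31) = (1*96)*(-31) = 96*(-31) = -2976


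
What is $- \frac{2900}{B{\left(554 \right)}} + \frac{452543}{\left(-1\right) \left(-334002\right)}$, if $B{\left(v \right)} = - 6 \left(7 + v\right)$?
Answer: $\frac{415310923}{187375122} \approx 2.2165$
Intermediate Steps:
$B{\left(v \right)} = -42 - 6 v$
$- \frac{2900}{B{\left(554 \right)}} + \frac{452543}{\left(-1\right) \left(-334002\right)} = - \frac{2900}{-42 - 3324} + \frac{452543}{\left(-1\right) \left(-334002\right)} = - \frac{2900}{-42 - 3324} + \frac{452543}{334002} = - \frac{2900}{-3366} + 452543 \cdot \frac{1}{334002} = \left(-2900\right) \left(- \frac{1}{3366}\right) + \frac{452543}{334002} = \frac{1450}{1683} + \frac{452543}{334002} = \frac{415310923}{187375122}$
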